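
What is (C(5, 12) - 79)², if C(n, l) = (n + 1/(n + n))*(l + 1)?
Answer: 16129/100 ≈ 161.29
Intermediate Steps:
C(n, l) = (1 + l)*(n + 1/(2*n)) (C(n, l) = (n + 1/(2*n))*(1 + l) = (1 + l)*(n + 1/(2*n)))
(C(5, 12) - 79)² = ((½)*(1 + 12 + 2*5²*(1 + 12))/5 - 79)² = ((½)*(⅕)*(1 + 12 + 2*25*13) - 79)² = ((½)*(⅕)*(1 + 12 + 650) - 79)² = ((½)*(⅕)*663 - 79)² = (663/10 - 79)² = (-127/10)² = 16129/100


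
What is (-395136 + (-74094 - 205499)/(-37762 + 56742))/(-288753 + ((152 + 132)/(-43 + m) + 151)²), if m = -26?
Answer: 35707313716353/24143220655840 ≈ 1.4790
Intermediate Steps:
(-395136 + (-74094 - 205499)/(-37762 + 56742))/(-288753 + ((152 + 132)/(-43 + m) + 151)²) = (-395136 + (-74094 - 205499)/(-37762 + 56742))/(-288753 + ((152 + 132)/(-43 - 26) + 151)²) = (-395136 - 279593/18980)/(-288753 + (284/(-69) + 151)²) = (-395136 - 279593*1/18980)/(-288753 + (284*(-1/69) + 151)²) = (-395136 - 279593/18980)/(-288753 + (-284/69 + 151)²) = -7499960873/(18980*(-288753 + (10135/69)²)) = -7499960873/(18980*(-288753 + 102718225/4761)) = -7499960873/(18980*(-1272034808/4761)) = -7499960873/18980*(-4761/1272034808) = 35707313716353/24143220655840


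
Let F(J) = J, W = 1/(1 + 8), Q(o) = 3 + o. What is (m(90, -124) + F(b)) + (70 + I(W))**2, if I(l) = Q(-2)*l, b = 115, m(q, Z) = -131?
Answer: 396865/81 ≈ 4899.6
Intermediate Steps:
W = 1/9 ≈ 0.11111
I(l) = l (I(l) = (3 - 2)*l = 1*l = l)
(m(90, -124) + F(b)) + (70 + I(W))**2 = (-131 + 115) + (70 + 1/9)**2 = -16 + (631/9)**2 = -16 + 398161/81 = 396865/81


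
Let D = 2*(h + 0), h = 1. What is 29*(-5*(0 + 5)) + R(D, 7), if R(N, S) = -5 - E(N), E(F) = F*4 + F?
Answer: -740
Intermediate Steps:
E(F) = 5*F (E(F) = 4*F + F = 5*F)
D = 2 (D = 2*(1 + 0) = 2*1 = 2)
R(N, S) = -5 - 5*N
29*(-5*(0 + 5)) + R(D, 7) = 29*(-5*(0 + 5)) + (-5 - 5*2) = 29*(-5*5) + (-5 - 10) = 29*(-25) - 15 = -725 - 15 = -740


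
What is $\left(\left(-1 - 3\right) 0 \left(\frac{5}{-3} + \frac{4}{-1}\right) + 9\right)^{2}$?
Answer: $81$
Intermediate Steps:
$\left(\left(-1 - 3\right) 0 \left(\frac{5}{-3} + \frac{4}{-1}\right) + 9\right)^{2} = \left(\left(-4\right) 0 \left(5 \left(- \frac{1}{3}\right) + 4 \left(-1\right)\right) + 9\right)^{2} = \left(0 \left(- \frac{5}{3} - 4\right) + 9\right)^{2} = \left(0 \left(- \frac{17}{3}\right) + 9\right)^{2} = \left(0 + 9\right)^{2} = 9^{2} = 81$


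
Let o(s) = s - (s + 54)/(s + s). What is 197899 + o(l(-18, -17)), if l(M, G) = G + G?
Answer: 3363710/17 ≈ 1.9787e+5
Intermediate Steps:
l(M, G) = 2*G
o(s) = s - (54 + s)/(2*s)
197899 + o(l(-18, -17)) = 197899 + (-1/2 + 2*(-17) - 27/(2*(-17))) = 197899 + (-1/2 - 34 - 27/(-34)) = 197899 + (-1/2 - 34 - 27*(-1/34)) = 197899 + (-1/2 - 34 + 27/34) = 197899 - 573/17 = 3363710/17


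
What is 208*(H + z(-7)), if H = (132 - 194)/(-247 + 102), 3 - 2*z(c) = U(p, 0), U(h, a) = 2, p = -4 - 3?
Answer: 27976/145 ≈ 192.94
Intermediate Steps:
p = -7
z(c) = 1/2 (z(c) = 3/2 - 1/2*2 = 3/2 - 1 = 1/2)
H = 62/145 (H = -62/(-145) = -62*(-1/145) = 62/145 ≈ 0.42759)
208*(H + z(-7)) = 208*(62/145 + 1/2) = 208*(269/290) = 27976/145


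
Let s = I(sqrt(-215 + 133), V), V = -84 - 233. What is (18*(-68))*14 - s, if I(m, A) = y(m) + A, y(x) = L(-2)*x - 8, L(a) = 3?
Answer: -16811 - 3*I*sqrt(82) ≈ -16811.0 - 27.166*I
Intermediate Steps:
y(x) = -8 + 3*x (y(x) = 3*x - 8 = -8 + 3*x)
V = -317
I(m, A) = -8 + A + 3*m (I(m, A) = (-8 + 3*m) + A = -8 + A + 3*m)
s = -325 + 3*I*sqrt(82) (s = -8 - 317 + 3*sqrt(-215 + 133) = -8 - 317 + 3*sqrt(-82) = -8 - 317 + 3*(I*sqrt(82)) = -8 - 317 + 3*I*sqrt(82) = -325 + 3*I*sqrt(82) ≈ -325.0 + 27.166*I)
(18*(-68))*14 - s = (18*(-68))*14 - (-325 + 3*I*sqrt(82)) = -1224*14 + (325 - 3*I*sqrt(82)) = -17136 + (325 - 3*I*sqrt(82)) = -16811 - 3*I*sqrt(82)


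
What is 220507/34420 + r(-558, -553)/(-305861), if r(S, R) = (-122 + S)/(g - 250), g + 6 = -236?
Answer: 8295666606421/1294911481260 ≈ 6.4064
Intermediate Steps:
g = -242 (g = -6 - 236 = -242)
r(S, R) = 61/246 - S/492 (r(S, R) = (-122 + S)/(-242 - 250) = (-122 + S)/(-492) = (-122 + S)*(-1/492) = 61/246 - S/492)
220507/34420 + r(-558, -553)/(-305861) = 220507/34420 + (61/246 - 1/492*(-558))/(-305861) = 220507*(1/34420) + (61/246 + 93/82)*(-1/305861) = 220507/34420 + (170/123)*(-1/305861) = 220507/34420 - 170/37620903 = 8295666606421/1294911481260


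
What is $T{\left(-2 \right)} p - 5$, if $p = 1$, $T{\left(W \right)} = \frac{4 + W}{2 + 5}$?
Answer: $- \frac{33}{7} \approx -4.7143$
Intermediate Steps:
$T{\left(W \right)} = \frac{4}{7} + \frac{W}{7}$ ($T{\left(W \right)} = \frac{4 + W}{7} = \left(4 + W\right) \frac{1}{7} = \frac{4}{7} + \frac{W}{7}$)
$T{\left(-2 \right)} p - 5 = \left(\frac{4}{7} + \frac{1}{7} \left(-2\right)\right) 1 - 5 = \left(\frac{4}{7} - \frac{2}{7}\right) 1 - 5 = \frac{2}{7} \cdot 1 - 5 = \frac{2}{7} - 5 = - \frac{33}{7}$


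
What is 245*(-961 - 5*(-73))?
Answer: -146020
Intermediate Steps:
245*(-961 - 5*(-73)) = 245*(-961 - 1*(-365)) = 245*(-961 + 365) = 245*(-596) = -146020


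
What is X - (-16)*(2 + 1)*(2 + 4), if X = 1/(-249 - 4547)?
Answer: 1381247/4796 ≈ 288.00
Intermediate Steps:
X = -1/4796 (X = 1/(-4796) = -1/4796 ≈ -0.00020851)
X - (-16)*(2 + 1)*(2 + 4) = -1/4796 - (-16)*(2 + 1)*(2 + 4) = -1/4796 - (-16)*3*6 = -1/4796 - (-16)*18 = -1/4796 - 1*(-288) = -1/4796 + 288 = 1381247/4796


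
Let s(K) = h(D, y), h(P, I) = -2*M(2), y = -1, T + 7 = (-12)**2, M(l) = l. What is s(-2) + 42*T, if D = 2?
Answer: 5750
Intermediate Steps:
T = 137 (T = -7 + (-12)**2 = -7 + 144 = 137)
h(P, I) = -4 (h(P, I) = -2*2 = -4)
s(K) = -4
s(-2) + 42*T = -4 + 42*137 = -4 + 5754 = 5750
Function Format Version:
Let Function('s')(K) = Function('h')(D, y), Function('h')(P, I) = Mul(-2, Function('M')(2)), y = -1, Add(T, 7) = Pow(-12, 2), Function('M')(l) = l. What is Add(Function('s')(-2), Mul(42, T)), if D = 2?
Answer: 5750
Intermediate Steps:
T = 137 (T = Add(-7, Pow(-12, 2)) = Add(-7, 144) = 137)
Function('h')(P, I) = -4 (Function('h')(P, I) = Mul(-2, 2) = -4)
Function('s')(K) = -4
Add(Function('s')(-2), Mul(42, T)) = Add(-4, Mul(42, 137)) = Add(-4, 5754) = 5750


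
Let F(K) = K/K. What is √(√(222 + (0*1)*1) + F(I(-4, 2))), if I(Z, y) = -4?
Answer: √(1 + √222) ≈ 3.9874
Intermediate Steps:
F(K) = 1
√(√(222 + (0*1)*1) + F(I(-4, 2))) = √(√(222 + (0*1)*1) + 1) = √(√(222 + 0*1) + 1) = √(√(222 + 0) + 1) = √(√222 + 1) = √(1 + √222)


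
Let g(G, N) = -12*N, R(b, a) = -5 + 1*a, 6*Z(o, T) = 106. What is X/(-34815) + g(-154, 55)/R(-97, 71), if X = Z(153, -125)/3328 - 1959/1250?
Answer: -2172446253797/217245600000 ≈ -10.000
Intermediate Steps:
Z(o, T) = 53/3 (Z(o, T) = (1/6)*106 = 53/3)
R(b, a) = -5 + a
X = -9746203/6240000 (X = (53/3)/3328 - 1959/1250 = (53/3)*(1/3328) - 1959*1/1250 = 53/9984 - 1959/1250 = -9746203/6240000 ≈ -1.5619)
X/(-34815) + g(-154, 55)/R(-97, 71) = -9746203/6240000/(-34815) + (-12*55)/(-5 + 71) = -9746203/6240000*(-1/34815) - 660/66 = 9746203/217245600000 - 660*1/66 = 9746203/217245600000 - 10 = -2172446253797/217245600000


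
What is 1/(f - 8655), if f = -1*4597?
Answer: -1/13252 ≈ -7.5460e-5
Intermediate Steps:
f = -4597
1/(f - 8655) = 1/(-4597 - 8655) = 1/(-13252) = -1/13252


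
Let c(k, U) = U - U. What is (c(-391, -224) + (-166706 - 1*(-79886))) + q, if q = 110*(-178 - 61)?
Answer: -113110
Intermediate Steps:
c(k, U) = 0
q = -26290 (q = 110*(-239) = -26290)
(c(-391, -224) + (-166706 - 1*(-79886))) + q = (0 + (-166706 - 1*(-79886))) - 26290 = (0 + (-166706 + 79886)) - 26290 = (0 - 86820) - 26290 = -86820 - 26290 = -113110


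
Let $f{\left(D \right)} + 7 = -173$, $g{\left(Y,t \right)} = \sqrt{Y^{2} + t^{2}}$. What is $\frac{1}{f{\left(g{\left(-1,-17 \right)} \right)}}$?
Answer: $- \frac{1}{180} \approx -0.0055556$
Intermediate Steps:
$f{\left(D \right)} = -180$ ($f{\left(D \right)} = -7 - 173 = -180$)
$\frac{1}{f{\left(g{\left(-1,-17 \right)} \right)}} = \frac{1}{-180} = - \frac{1}{180}$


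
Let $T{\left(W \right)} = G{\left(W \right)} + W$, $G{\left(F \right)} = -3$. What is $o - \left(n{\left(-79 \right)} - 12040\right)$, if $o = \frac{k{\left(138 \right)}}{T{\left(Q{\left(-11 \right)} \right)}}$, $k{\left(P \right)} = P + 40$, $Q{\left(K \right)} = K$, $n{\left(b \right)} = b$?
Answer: $\frac{84744}{7} \approx 12106.0$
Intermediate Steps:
$k{\left(P \right)} = 40 + P$
$T{\left(W \right)} = -3 + W$
$o = - \frac{89}{7}$ ($o = \frac{40 + 138}{-3 - 11} = \frac{178}{-14} = 178 \left(- \frac{1}{14}\right) = - \frac{89}{7} \approx -12.714$)
$o - \left(n{\left(-79 \right)} - 12040\right) = - \frac{89}{7} - \left(-79 - 12040\right) = - \frac{89}{7} - -12119 = - \frac{89}{7} + 12119 = \frac{84744}{7}$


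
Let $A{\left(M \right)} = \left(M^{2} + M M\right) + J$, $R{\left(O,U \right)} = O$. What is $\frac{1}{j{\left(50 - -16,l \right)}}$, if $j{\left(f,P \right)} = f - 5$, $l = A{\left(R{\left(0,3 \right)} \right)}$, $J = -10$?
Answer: $\frac{1}{61} \approx 0.016393$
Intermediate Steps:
$A{\left(M \right)} = -10 + 2 M^{2}$ ($A{\left(M \right)} = \left(M^{2} + M M\right) - 10 = \left(M^{2} + M^{2}\right) - 10 = 2 M^{2} - 10 = -10 + 2 M^{2}$)
$l = -10$ ($l = -10 + 2 \cdot 0^{2} = -10 + 2 \cdot 0 = -10 + 0 = -10$)
$j{\left(f,P \right)} = -5 + f$ ($j{\left(f,P \right)} = f - 5 = -5 + f$)
$\frac{1}{j{\left(50 - -16,l \right)}} = \frac{1}{-5 + \left(50 - -16\right)} = \frac{1}{-5 + \left(50 + 16\right)} = \frac{1}{-5 + 66} = \frac{1}{61}$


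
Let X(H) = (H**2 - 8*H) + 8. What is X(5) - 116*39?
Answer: -4531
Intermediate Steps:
X(H) = 8 + H**2 - 8*H
X(5) - 116*39 = (8 + 5**2 - 8*5) - 116*39 = (8 + 25 - 40) - 4524 = -7 - 4524 = -4531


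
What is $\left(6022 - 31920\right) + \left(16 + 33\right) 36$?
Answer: $-24134$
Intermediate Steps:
$\left(6022 - 31920\right) + \left(16 + 33\right) 36 = -25898 + 49 \cdot 36 = -25898 + 1764 = -24134$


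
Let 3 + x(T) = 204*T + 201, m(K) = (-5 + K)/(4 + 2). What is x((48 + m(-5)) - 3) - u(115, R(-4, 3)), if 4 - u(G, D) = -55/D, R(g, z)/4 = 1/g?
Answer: 9089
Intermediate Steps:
m(K) = -5/6 + K/6 (m(K) = (-5 + K)/6 = (-5 + K)*(1/6) = -5/6 + K/6)
R(g, z) = 4/g
u(G, D) = 4 + 55/D (u(G, D) = 4 - (-55)/D = 4 + 55/D)
x(T) = 198 + 204*T (x(T) = -3 + (204*T + 201) = -3 + (201 + 204*T) = 198 + 204*T)
x((48 + m(-5)) - 3) - u(115, R(-4, 3)) = (198 + 204*((48 + (-5/6 + (1/6)*(-5))) - 3)) - (4 + 55/((4/(-4)))) = (198 + 204*((48 + (-5/6 - 5/6)) - 3)) - (4 + 55/((4*(-1/4)))) = (198 + 204*((48 - 5/3) - 3)) - (4 + 55/(-1)) = (198 + 204*(139/3 - 3)) - (4 + 55*(-1)) = (198 + 204*(130/3)) - (4 - 55) = (198 + 8840) - 1*(-51) = 9038 + 51 = 9089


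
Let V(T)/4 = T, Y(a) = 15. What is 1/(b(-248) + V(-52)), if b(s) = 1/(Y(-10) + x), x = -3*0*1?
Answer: -15/3119 ≈ -0.0048092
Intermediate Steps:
x = 0 (x = 0*1 = 0)
V(T) = 4*T
b(s) = 1/15 (b(s) = 1/(15 + 0) = 1/15)
1/(b(-248) + V(-52)) = 1/(1/15 + 4*(-52)) = 1/(1/15 - 208) = 1/(-3119/15) = -15/3119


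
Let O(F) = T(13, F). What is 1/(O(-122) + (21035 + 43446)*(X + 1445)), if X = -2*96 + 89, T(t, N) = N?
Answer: 1/86533380 ≈ 1.1556e-8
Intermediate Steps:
O(F) = F
X = -103 (X = -192 + 89 = -103)
1/(O(-122) + (21035 + 43446)*(X + 1445)) = 1/(-122 + (21035 + 43446)*(-103 + 1445)) = 1/(-122 + 64481*1342) = 1/(-122 + 86533502) = 1/86533380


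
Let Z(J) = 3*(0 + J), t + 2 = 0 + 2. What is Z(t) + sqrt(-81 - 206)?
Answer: I*sqrt(287) ≈ 16.941*I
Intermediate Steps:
t = 0 (t = -2 + (0 + 2) = -2 + 2 = 0)
Z(J) = 3*J
Z(t) + sqrt(-81 - 206) = 3*0 + sqrt(-81 - 206) = 0 + sqrt(-287) = 0 + I*sqrt(287) = I*sqrt(287)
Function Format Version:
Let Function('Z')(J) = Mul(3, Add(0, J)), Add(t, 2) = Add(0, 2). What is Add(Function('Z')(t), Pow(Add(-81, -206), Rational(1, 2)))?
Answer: Mul(I, Pow(287, Rational(1, 2))) ≈ Mul(16.941, I)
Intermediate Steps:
t = 0 (t = Add(-2, Add(0, 2)) = Add(-2, 2) = 0)
Function('Z')(J) = Mul(3, J)
Add(Function('Z')(t), Pow(Add(-81, -206), Rational(1, 2))) = Add(Mul(3, 0), Pow(Add(-81, -206), Rational(1, 2))) = Add(0, Pow(-287, Rational(1, 2))) = Add(0, Mul(I, Pow(287, Rational(1, 2)))) = Mul(I, Pow(287, Rational(1, 2)))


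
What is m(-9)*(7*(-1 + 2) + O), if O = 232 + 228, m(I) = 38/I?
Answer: -17746/9 ≈ -1971.8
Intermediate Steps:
O = 460
m(-9)*(7*(-1 + 2) + O) = (38/(-9))*(7*(-1 + 2) + 460) = (38*(-⅑))*(7*1 + 460) = -38*(7 + 460)/9 = -38/9*467 = -17746/9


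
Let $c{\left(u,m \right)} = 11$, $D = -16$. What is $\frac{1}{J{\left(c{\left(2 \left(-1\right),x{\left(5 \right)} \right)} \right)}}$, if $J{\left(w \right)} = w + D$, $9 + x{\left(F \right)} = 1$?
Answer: $- \frac{1}{5} \approx -0.2$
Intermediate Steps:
$x{\left(F \right)} = -8$ ($x{\left(F \right)} = -9 + 1 = -8$)
$J{\left(w \right)} = -16 + w$ ($J{\left(w \right)} = w - 16 = -16 + w$)
$\frac{1}{J{\left(c{\left(2 \left(-1\right),x{\left(5 \right)} \right)} \right)}} = \frac{1}{-16 + 11} = \frac{1}{-5} = - \frac{1}{5}$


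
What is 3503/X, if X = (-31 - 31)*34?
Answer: -113/68 ≈ -1.6618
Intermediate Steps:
X = -2108 (X = -62*34 = -2108)
3503/X = 3503/(-2108) = 3503*(-1/2108) = -113/68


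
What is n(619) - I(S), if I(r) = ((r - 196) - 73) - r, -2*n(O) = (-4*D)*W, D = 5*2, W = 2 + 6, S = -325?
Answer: 429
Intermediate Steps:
W = 8
D = 10
n(O) = 160 (n(O) = -(-4*10)*8/2 = -(-20)*8 = -½*(-320) = 160)
I(r) = -269 (I(r) = ((-196 + r) - 73) - r = (-269 + r) - r = -269)
n(619) - I(S) = 160 - 1*(-269) = 160 + 269 = 429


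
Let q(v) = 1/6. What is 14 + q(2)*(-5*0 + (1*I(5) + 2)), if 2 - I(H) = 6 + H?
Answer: 77/6 ≈ 12.833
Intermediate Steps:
I(H) = -4 - H (I(H) = 2 - (6 + H) = 2 + (-6 - H) = -4 - H)
q(v) = ⅙
14 + q(2)*(-5*0 + (1*I(5) + 2)) = 14 + (-5*0 + (1*(-4 - 1*5) + 2))/6 = 14 + (0 + (1*(-4 - 5) + 2))/6 = 14 + (0 + (1*(-9) + 2))/6 = 14 + (0 + (-9 + 2))/6 = 14 + (0 - 7)/6 = 14 + (⅙)*(-7) = 14 - 7/6 = 77/6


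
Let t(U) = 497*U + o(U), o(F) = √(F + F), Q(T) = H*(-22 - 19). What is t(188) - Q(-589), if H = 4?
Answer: 93600 + 2*√94 ≈ 93619.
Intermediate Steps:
Q(T) = -164 (Q(T) = 4*(-22 - 19) = 4*(-41) = -164)
o(F) = √2*√F (o(F) = √(2*F) = √2*√F)
t(U) = 497*U + √2*√U
t(188) - Q(-589) = (497*188 + √2*√188) - 1*(-164) = (93436 + √2*(2*√47)) + 164 = (93436 + 2*√94) + 164 = 93600 + 2*√94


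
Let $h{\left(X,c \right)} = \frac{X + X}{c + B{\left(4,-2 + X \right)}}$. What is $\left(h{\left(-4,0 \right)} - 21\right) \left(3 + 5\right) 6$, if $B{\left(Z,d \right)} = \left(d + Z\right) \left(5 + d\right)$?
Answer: $-1200$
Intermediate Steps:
$B{\left(Z,d \right)} = \left(5 + d\right) \left(Z + d\right)$ ($B{\left(Z,d \right)} = \left(Z + d\right) \left(5 + d\right) = \left(5 + d\right) \left(Z + d\right)$)
$h{\left(X,c \right)} = \frac{2 X}{2 + c + \left(-2 + X\right)^{2} + 9 X}$ ($h{\left(X,c \right)} = \frac{X + X}{c + \left(\left(-2 + X\right)^{2} + 5 \cdot 4 + 5 \left(-2 + X\right) + 4 \left(-2 + X\right)\right)} = \frac{2 X}{c + \left(\left(-2 + X\right)^{2} + 20 + \left(-10 + 5 X\right) + \left(-8 + 4 X\right)\right)} = \frac{2 X}{c + \left(2 + \left(-2 + X\right)^{2} + 9 X\right)} = \frac{2 X}{2 + c + \left(-2 + X\right)^{2} + 9 X}$)
$\left(h{\left(-4,0 \right)} - 21\right) \left(3 + 5\right) 6 = \left(2 \left(-4\right) \frac{1}{6 + 0 + \left(-4\right)^{2} + 5 \left(-4\right)} - 21\right) \left(3 + 5\right) 6 = \left(2 \left(-4\right) \frac{1}{6 + 0 + 16 - 20} - 21\right) 8 \cdot 6 = \left(2 \left(-4\right) \frac{1}{2} - 21\right) 48 = \left(-4 - 21\right) 48 = \left(-25\right) 48 = -1200$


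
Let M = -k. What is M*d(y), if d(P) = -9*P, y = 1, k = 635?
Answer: 5715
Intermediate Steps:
M = -635 (M = -1*635 = -635)
M*d(y) = -(-5715) = -635*(-9) = 5715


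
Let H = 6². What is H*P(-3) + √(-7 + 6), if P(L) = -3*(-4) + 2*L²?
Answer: 1080 + I ≈ 1080.0 + 1.0*I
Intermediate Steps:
H = 36
P(L) = 12 + 2*L²
H*P(-3) + √(-7 + 6) = 36*(12 + 2*(-3)²) + √(-7 + 6) = 36*(12 + 2*9) + √(-1) = 36*(12 + 18) + I = 36*30 + I = 1080 + I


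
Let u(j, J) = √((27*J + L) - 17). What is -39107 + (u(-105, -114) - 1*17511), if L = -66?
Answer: -56618 + I*√3161 ≈ -56618.0 + 56.223*I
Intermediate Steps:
u(j, J) = √(-83 + 27*J) (u(j, J) = √((27*J - 66) - 17) = √((-66 + 27*J) - 17) = √(-83 + 27*J))
-39107 + (u(-105, -114) - 1*17511) = -39107 + (√(-83 + 27*(-114)) - 1*17511) = -39107 + (√(-83 - 3078) - 17511) = -39107 + (√(-3161) - 17511) = -39107 + (I*√3161 - 17511) = -39107 + (-17511 + I*√3161) = -56618 + I*√3161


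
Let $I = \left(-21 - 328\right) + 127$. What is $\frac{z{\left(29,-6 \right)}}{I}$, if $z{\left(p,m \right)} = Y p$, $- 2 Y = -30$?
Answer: $- \frac{145}{74} \approx -1.9595$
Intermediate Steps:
$Y = 15$ ($Y = \left(- \frac{1}{2}\right) \left(-30\right) = 15$)
$I = -222$ ($I = -349 + 127 = -222$)
$z{\left(p,m \right)} = 15 p$
$\frac{z{\left(29,-6 \right)}}{I} = \frac{15 \cdot 29}{-222} = 435 \left(- \frac{1}{222}\right) = - \frac{145}{74}$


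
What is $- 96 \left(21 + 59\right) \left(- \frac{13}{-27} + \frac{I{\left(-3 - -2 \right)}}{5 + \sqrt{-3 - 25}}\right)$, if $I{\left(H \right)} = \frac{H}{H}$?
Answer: $\frac{5120 \left(- 13 \sqrt{7} + 46 i\right)}{9 \left(- 5 i + 2 \sqrt{7}\right)} \approx -4422.3 + 766.77 i$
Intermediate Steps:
$I{\left(H \right)} = 1$
$- 96 \left(21 + 59\right) \left(- \frac{13}{-27} + \frac{I{\left(-3 - -2 \right)}}{5 + \sqrt{-3 - 25}}\right) = - 96 \left(21 + 59\right) \left(- \frac{13}{-27} + 1 \frac{1}{5 + \sqrt{-3 - 25}}\right) = \left(-96\right) 80 \left(\left(-13\right) \left(- \frac{1}{27}\right) + 1 \frac{1}{5 + \sqrt{-28}}\right) = - 7680 \left(\frac{13}{27} + 1 \frac{1}{5 + 2 i \sqrt{7}}\right) = - 7680 \left(\frac{13}{27} + \frac{1}{5 + 2 i \sqrt{7}}\right) = - \frac{33280}{9} - \frac{7680}{5 + 2 i \sqrt{7}}$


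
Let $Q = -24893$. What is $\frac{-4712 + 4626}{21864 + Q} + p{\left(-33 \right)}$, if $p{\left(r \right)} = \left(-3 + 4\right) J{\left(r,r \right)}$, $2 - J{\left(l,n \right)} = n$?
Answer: $\frac{106101}{3029} \approx 35.028$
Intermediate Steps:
$J{\left(l,n \right)} = 2 - n$
$p{\left(r \right)} = 2 - r$ ($p{\left(r \right)} = \left(-3 + 4\right) \left(2 - r\right) = 1 \left(2 - r\right) = 2 - r$)
$\frac{-4712 + 4626}{21864 + Q} + p{\left(-33 \right)} = \frac{-4712 + 4626}{21864 - 24893} + \left(2 - -33\right) = - \frac{86}{-3029} + \left(2 + 33\right) = \left(-86\right) \left(- \frac{1}{3029}\right) + 35 = \frac{86}{3029} + 35 = \frac{106101}{3029}$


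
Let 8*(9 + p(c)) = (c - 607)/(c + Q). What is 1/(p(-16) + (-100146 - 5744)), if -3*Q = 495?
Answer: -1448/153341129 ≈ -9.4430e-6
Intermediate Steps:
Q = -165 (Q = -⅓*495 = -165)
p(c) = -9 + (-607 + c)/(8*(-165 + c)) (p(c) = -9 + ((c - 607)/(c - 165))/8 = -9 + ((-607 + c)/(-165 + c))/8 = -9 + (-607 + c)/(8*(-165 + c)))
1/(p(-16) + (-100146 - 5744)) = 1/((11273 - 71*(-16))/(8*(-165 - 16)) + (-100146 - 5744)) = 1/((⅛)*(11273 + 1136)/(-181) - 105890) = 1/((⅛)*(-1/181)*12409 - 105890) = 1/(-12409/1448 - 105890) = 1/(-153341129/1448) = -1448/153341129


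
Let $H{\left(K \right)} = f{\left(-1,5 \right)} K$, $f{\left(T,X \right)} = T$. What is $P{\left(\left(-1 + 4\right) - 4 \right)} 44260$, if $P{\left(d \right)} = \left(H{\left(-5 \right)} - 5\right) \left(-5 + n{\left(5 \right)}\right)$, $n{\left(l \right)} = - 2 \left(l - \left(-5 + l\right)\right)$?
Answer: $0$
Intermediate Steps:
$n{\left(l \right)} = -10$ ($n{\left(l \right)} = \left(-2\right) 5 = -10$)
$H{\left(K \right)} = - K$
$P{\left(d \right)} = 0$ ($P{\left(d \right)} = \left(\left(-1\right) \left(-5\right) - 5\right) \left(-5 - 10\right) = \left(5 - 5\right) \left(-15\right) = 0 \left(-15\right) = 0$)
$P{\left(\left(-1 + 4\right) - 4 \right)} 44260 = 0 \cdot 44260 = 0$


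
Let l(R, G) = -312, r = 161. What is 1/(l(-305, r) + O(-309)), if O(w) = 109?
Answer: -1/203 ≈ -0.0049261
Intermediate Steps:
1/(l(-305, r) + O(-309)) = 1/(-312 + 109) = 1/(-203) = -1/203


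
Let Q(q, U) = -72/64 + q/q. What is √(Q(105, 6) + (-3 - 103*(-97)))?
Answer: √159806/4 ≈ 99.939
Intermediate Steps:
Q(q, U) = -⅛ (Q(q, U) = -72*1/64 + 1 = -9/8 + 1 = -⅛)
√(Q(105, 6) + (-3 - 103*(-97))) = √(-⅛ + (-3 - 103*(-97))) = √(-⅛ + (-3 + 9991)) = √(-⅛ + 9988) = √(79903/8) = √159806/4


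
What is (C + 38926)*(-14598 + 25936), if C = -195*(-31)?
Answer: 509881198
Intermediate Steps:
C = 6045
(C + 38926)*(-14598 + 25936) = (6045 + 38926)*(-14598 + 25936) = 44971*11338 = 509881198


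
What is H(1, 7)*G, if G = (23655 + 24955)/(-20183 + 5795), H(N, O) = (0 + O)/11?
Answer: -170135/79134 ≈ -2.1500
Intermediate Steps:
H(N, O) = O/11 (H(N, O) = O*(1/11) = O/11)
G = -24305/7194 (G = 48610/(-14388) = 48610*(-1/14388) = -24305/7194 ≈ -3.3785)
H(1, 7)*G = ((1/11)*7)*(-24305/7194) = (7/11)*(-24305/7194) = -170135/79134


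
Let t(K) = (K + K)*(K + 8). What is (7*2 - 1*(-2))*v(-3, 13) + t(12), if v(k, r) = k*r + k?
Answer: -192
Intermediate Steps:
v(k, r) = k + k*r
t(K) = 2*K*(8 + K) (t(K) = (2*K)*(8 + K) = 2*K*(8 + K))
(7*2 - 1*(-2))*v(-3, 13) + t(12) = (7*2 - 1*(-2))*(-3*(1 + 13)) + 2*12*(8 + 12) = (14 + 2)*(-3*14) + 2*12*20 = 16*(-42) + 480 = -672 + 480 = -192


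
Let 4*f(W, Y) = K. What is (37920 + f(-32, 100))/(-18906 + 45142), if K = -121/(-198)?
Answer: 2730251/1888992 ≈ 1.4453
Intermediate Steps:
K = 11/18 (K = -121*(-1/198) = 11/18 ≈ 0.61111)
f(W, Y) = 11/72 (f(W, Y) = (¼)*(11/18) = 11/72)
(37920 + f(-32, 100))/(-18906 + 45142) = (37920 + 11/72)/(-18906 + 45142) = (2730251/72)/26236 = (2730251/72)*(1/26236) = 2730251/1888992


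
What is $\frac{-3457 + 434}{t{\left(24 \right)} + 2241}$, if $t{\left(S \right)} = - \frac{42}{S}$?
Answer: $- \frac{12092}{8957} \approx -1.35$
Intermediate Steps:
$\frac{-3457 + 434}{t{\left(24 \right)} + 2241} = \frac{-3457 + 434}{- \frac{42}{24} + 2241} = - \frac{3023}{\left(-42\right) \frac{1}{24} + 2241} = - \frac{3023}{- \frac{7}{4} + 2241} = - \frac{3023}{\frac{8957}{4}} = \left(-3023\right) \frac{4}{8957} = - \frac{12092}{8957}$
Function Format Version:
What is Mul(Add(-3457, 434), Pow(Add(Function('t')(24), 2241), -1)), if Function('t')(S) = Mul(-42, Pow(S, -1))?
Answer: Rational(-12092, 8957) ≈ -1.3500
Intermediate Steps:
Mul(Add(-3457, 434), Pow(Add(Function('t')(24), 2241), -1)) = Mul(Add(-3457, 434), Pow(Add(Mul(-42, Pow(24, -1)), 2241), -1)) = Mul(-3023, Pow(Add(Mul(-42, Rational(1, 24)), 2241), -1)) = Mul(-3023, Pow(Add(Rational(-7, 4), 2241), -1)) = Mul(-3023, Pow(Rational(8957, 4), -1)) = Mul(-3023, Rational(4, 8957)) = Rational(-12092, 8957)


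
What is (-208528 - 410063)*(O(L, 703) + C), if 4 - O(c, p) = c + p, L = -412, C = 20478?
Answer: -12489970881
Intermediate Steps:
O(c, p) = 4 - c - p (O(c, p) = 4 - (c + p) = 4 + (-c - p) = 4 - c - p)
(-208528 - 410063)*(O(L, 703) + C) = (-208528 - 410063)*((4 - 1*(-412) - 1*703) + 20478) = -618591*((4 + 412 - 703) + 20478) = -618591*(-287 + 20478) = -618591*20191 = -12489970881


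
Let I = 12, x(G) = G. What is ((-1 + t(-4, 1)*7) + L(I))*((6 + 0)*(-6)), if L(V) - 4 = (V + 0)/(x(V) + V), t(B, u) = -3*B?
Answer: -3150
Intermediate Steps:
L(V) = 9/2 (L(V) = 4 + (V + 0)/(V + V) = 4 + V/((2*V)) = 4 + V*(1/(2*V)) = 4 + ½ = 9/2)
((-1 + t(-4, 1)*7) + L(I))*((6 + 0)*(-6)) = ((-1 - 3*(-4)*7) + 9/2)*((6 + 0)*(-6)) = ((-1 + 12*7) + 9/2)*(6*(-6)) = ((-1 + 84) + 9/2)*(-36) = (83 + 9/2)*(-36) = (175/2)*(-36) = -3150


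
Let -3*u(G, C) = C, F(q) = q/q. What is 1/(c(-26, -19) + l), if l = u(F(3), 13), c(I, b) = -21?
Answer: -3/76 ≈ -0.039474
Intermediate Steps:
F(q) = 1
u(G, C) = -C/3
l = -13/3 (l = -⅓*13 = -13/3 ≈ -4.3333)
1/(c(-26, -19) + l) = 1/(-21 - 13/3) = 1/(-76/3) = -3/76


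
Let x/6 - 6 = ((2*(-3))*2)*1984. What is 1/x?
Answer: -1/142812 ≈ -7.0022e-6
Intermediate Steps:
x = -142812 (x = 36 + 6*(((2*(-3))*2)*1984) = 36 + 6*(-6*2*1984) = 36 + 6*(-12*1984) = 36 + 6*(-23808) = 36 - 142848 = -142812)
1/x = 1/(-142812) = -1/142812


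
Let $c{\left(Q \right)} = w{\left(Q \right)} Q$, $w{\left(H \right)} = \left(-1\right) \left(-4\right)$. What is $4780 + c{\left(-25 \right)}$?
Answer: $4680$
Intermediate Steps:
$w{\left(H \right)} = 4$
$c{\left(Q \right)} = 4 Q$
$4780 + c{\left(-25 \right)} = 4780 + 4 \left(-25\right) = 4780 - 100 = 4680$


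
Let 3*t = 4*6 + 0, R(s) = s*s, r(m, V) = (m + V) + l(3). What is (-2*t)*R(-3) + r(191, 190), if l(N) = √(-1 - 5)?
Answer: 237 + I*√6 ≈ 237.0 + 2.4495*I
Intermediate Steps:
l(N) = I*√6 (l(N) = √(-6) = I*√6)
r(m, V) = V + m + I*√6 (r(m, V) = (m + V) + I*√6 = (V + m) + I*√6 = V + m + I*√6)
R(s) = s²
t = 8 (t = (4*6 + 0)/3 = (24 + 0)/3 = (⅓)*24 = 8)
(-2*t)*R(-3) + r(191, 190) = -2*8*(-3)² + (190 + 191 + I*√6) = -16*9 + (381 + I*√6) = -144 + (381 + I*√6) = 237 + I*√6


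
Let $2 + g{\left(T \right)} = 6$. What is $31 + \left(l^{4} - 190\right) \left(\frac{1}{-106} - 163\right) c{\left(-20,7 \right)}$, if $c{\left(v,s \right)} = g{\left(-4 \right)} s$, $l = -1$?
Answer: $\frac{45721877}{53} \approx 8.6268 \cdot 10^{5}$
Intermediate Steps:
$g{\left(T \right)} = 4$ ($g{\left(T \right)} = -2 + 6 = 4$)
$c{\left(v,s \right)} = 4 s$
$31 + \left(l^{4} - 190\right) \left(\frac{1}{-106} - 163\right) c{\left(-20,7 \right)} = 31 + \left(\left(-1\right)^{4} - 190\right) \left(\frac{1}{-106} - 163\right) 4 \cdot 7 = 31 + \left(1 - 190\right) \left(- \frac{1}{106} - 163\right) 28 = 31 + \left(-189\right) \left(- \frac{17279}{106}\right) 28 = 31 + \frac{3265731}{106} \cdot 28 = 31 + \frac{45720234}{53} = \frac{45721877}{53}$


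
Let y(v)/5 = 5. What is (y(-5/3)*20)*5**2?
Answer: 12500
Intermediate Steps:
y(v) = 25 (y(v) = 5*5 = 25)
(y(-5/3)*20)*5**2 = (25*20)*5**2 = 500*25 = 12500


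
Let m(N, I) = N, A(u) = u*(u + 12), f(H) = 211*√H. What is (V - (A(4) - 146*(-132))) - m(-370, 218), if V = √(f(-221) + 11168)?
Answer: -18966 + √(11168 + 211*I*√221) ≈ -18859.0 + 14.699*I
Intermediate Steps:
A(u) = u*(12 + u)
V = √(11168 + 211*I*√221) (V = √(211*√(-221) + 11168) = √(211*(I*√221) + 11168) = √(211*I*√221 + 11168) = √(11168 + 211*I*√221) ≈ 106.7 + 14.699*I)
(V - (A(4) - 146*(-132))) - m(-370, 218) = (√(11168 + 211*I*√221) - (4*(12 + 4) - 146*(-132))) - 1*(-370) = (√(11168 + 211*I*√221) - (4*16 + 19272)) + 370 = (√(11168 + 211*I*√221) - (64 + 19272)) + 370 = (√(11168 + 211*I*√221) - 1*19336) + 370 = (√(11168 + 211*I*√221) - 19336) + 370 = (-19336 + √(11168 + 211*I*√221)) + 370 = -18966 + √(11168 + 211*I*√221)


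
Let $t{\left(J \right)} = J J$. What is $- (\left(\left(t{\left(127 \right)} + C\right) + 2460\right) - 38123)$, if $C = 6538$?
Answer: $12996$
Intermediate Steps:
$t{\left(J \right)} = J^{2}$
$- (\left(\left(t{\left(127 \right)} + C\right) + 2460\right) - 38123) = - (\left(\left(127^{2} + 6538\right) + 2460\right) - 38123) = - (\left(\left(16129 + 6538\right) + 2460\right) - 38123) = - (\left(22667 + 2460\right) - 38123) = - (25127 - 38123) = \left(-1\right) \left(-12996\right) = 12996$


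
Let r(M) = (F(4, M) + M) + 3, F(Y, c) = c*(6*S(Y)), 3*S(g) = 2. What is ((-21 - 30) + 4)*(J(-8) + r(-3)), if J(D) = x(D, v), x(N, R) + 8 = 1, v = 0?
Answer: 893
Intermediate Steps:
S(g) = ⅔ (S(g) = (⅓)*2 = ⅔)
x(N, R) = -7 (x(N, R) = -8 + 1 = -7)
F(Y, c) = 4*c (F(Y, c) = c*(6*(⅔)) = c*4 = 4*c)
J(D) = -7
r(M) = 3 + 5*M (r(M) = (4*M + M) + 3 = 5*M + 3 = 3 + 5*M)
((-21 - 30) + 4)*(J(-8) + r(-3)) = ((-21 - 30) + 4)*(-7 + (3 + 5*(-3))) = (-51 + 4)*(-7 + (3 - 15)) = -47*(-7 - 12) = -47*(-19) = 893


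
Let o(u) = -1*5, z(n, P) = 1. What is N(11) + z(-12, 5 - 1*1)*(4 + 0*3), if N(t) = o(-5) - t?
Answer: -12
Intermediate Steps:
o(u) = -5
N(t) = -5 - t
N(11) + z(-12, 5 - 1*1)*(4 + 0*3) = (-5 - 1*11) + 1*(4 + 0*3) = (-5 - 11) + 1*(4 + 0) = -16 + 1*4 = -16 + 4 = -12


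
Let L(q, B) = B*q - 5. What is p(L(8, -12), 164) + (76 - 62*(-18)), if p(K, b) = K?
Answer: 1091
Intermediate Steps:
L(q, B) = -5 + B*q
p(L(8, -12), 164) + (76 - 62*(-18)) = (-5 - 12*8) + (76 - 62*(-18)) = (-5 - 96) + (76 + 1116) = -101 + 1192 = 1091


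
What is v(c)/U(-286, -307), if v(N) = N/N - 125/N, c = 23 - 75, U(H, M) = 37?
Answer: 177/1924 ≈ 0.091996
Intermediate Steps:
c = -52
v(N) = 1 - 125/N
v(c)/U(-286, -307) = ((-125 - 52)/(-52))/37 = -1/52*(-177)*(1/37) = (177/52)*(1/37) = 177/1924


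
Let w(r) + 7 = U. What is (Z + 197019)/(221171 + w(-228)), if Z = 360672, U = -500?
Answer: 557691/220664 ≈ 2.5273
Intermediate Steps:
w(r) = -507 (w(r) = -7 - 500 = -507)
(Z + 197019)/(221171 + w(-228)) = (360672 + 197019)/(221171 - 507) = 557691/220664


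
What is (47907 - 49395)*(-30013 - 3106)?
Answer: 49281072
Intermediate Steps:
(47907 - 49395)*(-30013 - 3106) = -1488*(-33119) = 49281072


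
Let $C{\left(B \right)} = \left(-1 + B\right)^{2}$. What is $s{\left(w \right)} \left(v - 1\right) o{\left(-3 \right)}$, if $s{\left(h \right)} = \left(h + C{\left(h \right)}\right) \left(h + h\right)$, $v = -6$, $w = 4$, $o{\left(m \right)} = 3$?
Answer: $-2184$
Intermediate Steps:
$s{\left(h \right)} = 2 h \left(h + \left(-1 + h\right)^{2}\right)$ ($s{\left(h \right)} = \left(h + \left(-1 + h\right)^{2}\right) \left(h + h\right) = \left(h + \left(-1 + h\right)^{2}\right) 2 h = 2 h \left(h + \left(-1 + h\right)^{2}\right)$)
$s{\left(w \right)} \left(v - 1\right) o{\left(-3 \right)} = 2 \cdot 4 \left(4 + \left(-1 + 4\right)^{2}\right) \left(-6 - 1\right) 3 = 2 \cdot 4 \left(4 + 3^{2}\right) \left(-7\right) 3 = 2 \cdot 4 \left(4 + 9\right) \left(-7\right) 3 = 2 \cdot 4 \cdot 13 \left(-7\right) 3 = 104 \left(-7\right) 3 = \left(-728\right) 3 = -2184$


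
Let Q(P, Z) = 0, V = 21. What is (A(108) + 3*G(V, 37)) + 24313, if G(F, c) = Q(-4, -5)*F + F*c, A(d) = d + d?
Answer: 26860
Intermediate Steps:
A(d) = 2*d
G(F, c) = F*c (G(F, c) = 0*F + F*c = 0 + F*c = F*c)
(A(108) + 3*G(V, 37)) + 24313 = (2*108 + 3*(21*37)) + 24313 = (216 + 3*777) + 24313 = (216 + 2331) + 24313 = 2547 + 24313 = 26860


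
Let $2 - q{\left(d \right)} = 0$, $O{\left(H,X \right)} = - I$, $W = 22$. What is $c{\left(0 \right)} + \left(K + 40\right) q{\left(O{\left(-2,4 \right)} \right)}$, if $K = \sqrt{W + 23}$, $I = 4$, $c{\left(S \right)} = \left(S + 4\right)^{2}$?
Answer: $96 + 6 \sqrt{5} \approx 109.42$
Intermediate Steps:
$c{\left(S \right)} = \left(4 + S\right)^{2}$
$O{\left(H,X \right)} = -4$ ($O{\left(H,X \right)} = \left(-1\right) 4 = -4$)
$q{\left(d \right)} = 2$ ($q{\left(d \right)} = 2 - 0 = 2 + 0 = 2$)
$K = 3 \sqrt{5}$ ($K = \sqrt{22 + 23} = \sqrt{45} = 3 \sqrt{5} \approx 6.7082$)
$c{\left(0 \right)} + \left(K + 40\right) q{\left(O{\left(-2,4 \right)} \right)} = \left(4 + 0\right)^{2} + \left(3 \sqrt{5} + 40\right) 2 = 4^{2} + \left(40 + 3 \sqrt{5}\right) 2 = 16 + \left(80 + 6 \sqrt{5}\right) = 96 + 6 \sqrt{5}$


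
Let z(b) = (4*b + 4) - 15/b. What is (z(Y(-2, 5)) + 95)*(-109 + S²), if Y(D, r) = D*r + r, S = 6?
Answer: -5986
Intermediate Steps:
Y(D, r) = r + D*r
z(b) = 4 - 15/b + 4*b (z(b) = (4 + 4*b) - 15/b = 4 - 15/b + 4*b)
(z(Y(-2, 5)) + 95)*(-109 + S²) = ((4 - 15*1/(5*(1 - 2)) + 4*(5*(1 - 2))) + 95)*(-109 + 6²) = ((4 - 15/(5*(-1)) + 4*(5*(-1))) + 95)*(-109 + 36) = ((4 - 15/(-5) + 4*(-5)) + 95)*(-73) = ((4 - 15*(-⅕) - 20) + 95)*(-73) = ((4 + 3 - 20) + 95)*(-73) = (-13 + 95)*(-73) = 82*(-73) = -5986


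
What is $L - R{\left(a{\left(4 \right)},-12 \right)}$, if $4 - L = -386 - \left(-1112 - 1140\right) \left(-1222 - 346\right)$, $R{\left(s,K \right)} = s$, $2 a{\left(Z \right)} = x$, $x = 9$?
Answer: $\frac{7063043}{2} \approx 3.5315 \cdot 10^{6}$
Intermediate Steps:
$a{\left(Z \right)} = \frac{9}{2}$ ($a{\left(Z \right)} = \frac{1}{2} \cdot 9 = \frac{9}{2}$)
$L = 3531526$ ($L = 4 - \left(-386 - \left(-1112 - 1140\right) \left(-1222 - 346\right)\right) = 4 - \left(-386 - \left(-2252\right) \left(-1568\right)\right) = 4 - \left(-386 - 3531136\right) = 4 - -3531522 = 4 + 3531522 = 3531526$)
$L - R{\left(a{\left(4 \right)},-12 \right)} = 3531526 - \frac{9}{2} = \frac{7063043}{2}$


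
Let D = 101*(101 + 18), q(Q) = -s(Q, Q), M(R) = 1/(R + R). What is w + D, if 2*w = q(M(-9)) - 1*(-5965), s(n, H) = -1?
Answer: 15002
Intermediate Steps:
M(R) = 1/(2*R)
q(Q) = 1 (q(Q) = -1*(-1) = 1)
D = 12019 (D = 101*119 = 12019)
w = 2983 (w = (1 - 1*(-5965))/2 = (1 + 5965)/2 = (½)*5966 = 2983)
w + D = 2983 + 12019 = 15002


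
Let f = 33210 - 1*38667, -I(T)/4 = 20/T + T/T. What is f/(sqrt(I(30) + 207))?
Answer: -5457*sqrt(1803)/601 ≈ -385.55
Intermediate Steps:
I(T) = -4 - 80/T (I(T) = -4*(20/T + T/T) = -4*(20/T + 1) = -4*(1 + 20/T) = -4 - 80/T)
f = -5457 (f = 33210 - 38667 = -5457)
f/(sqrt(I(30) + 207)) = -5457/sqrt((-4 - 80/30) + 207) = -5457/sqrt((-4 - 80*1/30) + 207) = -5457/sqrt((-4 - 8/3) + 207) = -5457/sqrt(-20/3 + 207) = -5457*sqrt(1803)/601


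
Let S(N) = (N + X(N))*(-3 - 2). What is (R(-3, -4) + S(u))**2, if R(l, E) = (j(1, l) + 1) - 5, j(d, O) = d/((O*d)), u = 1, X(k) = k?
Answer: 1849/9 ≈ 205.44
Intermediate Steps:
j(d, O) = 1/O (j(d, O) = d*(1/(O*d)) = 1/O)
R(l, E) = -4 + 1/l (R(l, E) = (1/l + 1) - 5 = (1 + 1/l) - 5 = -4 + 1/l)
S(N) = -10*N (S(N) = (N + N)*(-3 - 2) = (2*N)*(-5) = -10*N)
(R(-3, -4) + S(u))**2 = ((-4 + 1/(-3)) - 10*1)**2 = ((-4 - 1/3) - 10)**2 = (-13/3 - 10)**2 = (-43/3)**2 = 1849/9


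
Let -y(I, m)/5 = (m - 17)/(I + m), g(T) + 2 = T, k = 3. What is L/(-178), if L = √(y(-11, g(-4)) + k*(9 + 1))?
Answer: -√6715/3026 ≈ -0.027080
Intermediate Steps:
g(T) = -2 + T
y(I, m) = -5*(-17 + m)/(I + m) (y(I, m) = -5*(m - 17)/(I + m) = -5*(-17 + m)/(I + m))
L = √6715/17 (L = √(5*(17 - (-2 - 4))/(-11 + (-2 - 4)) + 3*(9 + 1)) = √(5*(17 - 1*(-6))/(-11 - 6) + 3*10) = √(5*(17 + 6)/(-17) + 30) = √(5*(-1/17)*23 + 30) = √(-115/17 + 30) = √(395/17) = √6715/17 ≈ 4.8203)
L/(-178) = (√6715/17)/(-178) = (√6715/17)*(-1/178) = -√6715/3026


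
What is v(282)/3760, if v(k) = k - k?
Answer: 0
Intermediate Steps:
v(k) = 0
v(282)/3760 = 0/3760 = 0*(1/3760) = 0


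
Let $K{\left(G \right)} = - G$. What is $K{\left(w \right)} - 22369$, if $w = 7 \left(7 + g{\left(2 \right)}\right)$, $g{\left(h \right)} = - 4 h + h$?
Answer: $-22376$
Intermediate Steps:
$g{\left(h \right)} = - 3 h$
$w = 7$ ($w = 7 \left(7 - 6\right) = 7 \cdot 1 = 7$)
$K{\left(w \right)} - 22369 = \left(-1\right) 7 - 22369 = -7 - 22369 = -22376$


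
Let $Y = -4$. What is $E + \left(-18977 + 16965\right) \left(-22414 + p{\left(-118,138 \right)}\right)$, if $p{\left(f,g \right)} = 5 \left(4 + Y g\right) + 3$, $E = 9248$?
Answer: $50613060$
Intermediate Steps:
$p{\left(f,g \right)} = 23 - 20 g$ ($p{\left(f,g \right)} = 5 \left(4 - 4 g\right) + 3 = \left(20 - 20 g\right) + 3 = 23 - 20 g$)
$E + \left(-18977 + 16965\right) \left(-22414 + p{\left(-118,138 \right)}\right) = 9248 + \left(-18977 + 16965\right) \left(-22414 + \left(23 - 2760\right)\right) = 9248 - 2012 \left(-22414 + \left(23 - 2760\right)\right) = 9248 - 2012 \left(-22414 - 2737\right) = 9248 - -50603812 = 9248 + 50603812 = 50613060$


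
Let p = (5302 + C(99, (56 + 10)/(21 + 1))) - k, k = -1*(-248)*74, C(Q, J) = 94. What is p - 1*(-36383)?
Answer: 23427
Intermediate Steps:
k = 18352 (k = 248*74 = 18352)
p = -12956 (p = (5302 + 94) - 1*18352 = 5396 - 18352 = -12956)
p - 1*(-36383) = -12956 - 1*(-36383) = -12956 + 36383 = 23427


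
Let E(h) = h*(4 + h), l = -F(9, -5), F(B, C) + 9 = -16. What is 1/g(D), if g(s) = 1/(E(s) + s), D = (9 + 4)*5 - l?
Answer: 1800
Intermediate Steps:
F(B, C) = -25 (F(B, C) = -9 - 16 = -25)
l = 25 (l = -1*(-25) = 25)
D = 40 (D = (9 + 4)*5 - 1*25 = 13*5 - 25 = 65 - 25 = 40)
g(s) = 1/(s + s*(4 + s)) (g(s) = 1/(s*(4 + s) + s) = 1/(s + s*(4 + s)))
1/g(D) = 1/(1/(40*(5 + 40))) = 1/((1/40)/45) = 1/((1/40)*(1/45)) = 1/(1/1800) = 1800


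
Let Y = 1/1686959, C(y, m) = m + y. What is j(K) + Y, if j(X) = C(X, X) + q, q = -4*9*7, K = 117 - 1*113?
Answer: -411617995/1686959 ≈ -244.00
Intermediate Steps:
K = 4 (K = 117 - 113 = 4)
q = -252 (q = -36*7 = -252)
j(X) = -252 + 2*X (j(X) = (X + X) - 252 = 2*X - 252 = -252 + 2*X)
Y = 1/1686959 ≈ 5.9278e-7
j(K) + Y = (-252 + 2*4) + 1/1686959 = (-252 + 8) + 1/1686959 = -244 + 1/1686959 = -411617995/1686959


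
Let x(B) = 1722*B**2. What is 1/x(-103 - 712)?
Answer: 1/1143795450 ≈ 8.7428e-10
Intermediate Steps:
1/x(-103 - 712) = 1/(1722*(-103 - 712)**2) = 1/(1722*(-815)**2) = 1/(1722*664225) = 1/1143795450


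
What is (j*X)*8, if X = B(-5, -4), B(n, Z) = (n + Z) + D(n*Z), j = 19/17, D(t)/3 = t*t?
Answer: 181032/17 ≈ 10649.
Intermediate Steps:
D(t) = 3*t² (D(t) = 3*(t*t) = 3*t²)
j = 19/17 (j = 19*(1/17) = 19/17 ≈ 1.1176)
B(n, Z) = Z + n + 3*Z²*n² (B(n, Z) = (n + Z) + 3*(n*Z)² = (Z + n) + 3*(Z*n)² = (Z + n) + 3*(Z²*n²) = (Z + n) + 3*Z²*n² = Z + n + 3*Z²*n²)
X = 1191 (X = -4 - 5 + 3*(-4)²*(-5)² = -4 - 5 + 3*16*25 = -4 - 5 + 1200 = 1191)
(j*X)*8 = ((19/17)*1191)*8 = (22629/17)*8 = 181032/17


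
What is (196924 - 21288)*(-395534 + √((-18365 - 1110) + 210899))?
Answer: -69470009624 + 1405088*√2991 ≈ -6.9393e+10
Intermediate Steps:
(196924 - 21288)*(-395534 + √((-18365 - 1110) + 210899)) = 175636*(-395534 + √(-19475 + 210899)) = 175636*(-395534 + √191424) = 175636*(-395534 + 8*√2991) = -69470009624 + 1405088*√2991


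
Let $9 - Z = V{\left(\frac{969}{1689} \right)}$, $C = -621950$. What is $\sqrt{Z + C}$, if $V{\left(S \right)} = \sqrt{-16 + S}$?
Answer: $\frac{\sqrt{-197136016829 - 1689 i \sqrt{543295}}}{563} \approx 0.0024902 - 788.63 i$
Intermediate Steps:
$Z = 9 - \frac{3 i \sqrt{543295}}{563}$ ($Z = 9 - \sqrt{-16 + \frac{969}{1689}} = 9 - \sqrt{-16 + 969 \cdot \frac{1}{1689}} = 9 - \sqrt{-16 + \frac{323}{563}} = 9 - \sqrt{- \frac{8685}{563}} = 9 - \frac{3 i \sqrt{543295}}{563} \approx 9.0 - 3.9276 i$)
$\sqrt{Z + C} = \sqrt{\left(9 - \frac{3 i \sqrt{543295}}{563}\right) - 621950} = \sqrt{-621941 - \frac{3 i \sqrt{543295}}{563}}$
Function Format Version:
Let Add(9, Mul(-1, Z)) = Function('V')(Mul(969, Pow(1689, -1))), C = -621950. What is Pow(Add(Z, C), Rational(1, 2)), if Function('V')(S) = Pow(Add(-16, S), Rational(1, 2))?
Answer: Mul(Rational(1, 563), Pow(Add(-197136016829, Mul(-1689, I, Pow(543295, Rational(1, 2)))), Rational(1, 2))) ≈ Add(0.0024902, Mul(-788.63, I))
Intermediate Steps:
Z = Add(9, Mul(Rational(-3, 563), I, Pow(543295, Rational(1, 2)))) (Z = Add(9, Mul(-1, Pow(Add(-16, Mul(969, Pow(1689, -1))), Rational(1, 2)))) = Add(9, Mul(-1, Pow(Add(-16, Mul(969, Rational(1, 1689))), Rational(1, 2)))) = Add(9, Mul(-1, Pow(Add(-16, Rational(323, 563)), Rational(1, 2)))) = Add(9, Mul(-1, Pow(Rational(-8685, 563), Rational(1, 2)))) = Add(9, Mul(-1, Mul(Rational(3, 563), I, Pow(543295, Rational(1, 2))))) = Add(9, Mul(Rational(-3, 563), I, Pow(543295, Rational(1, 2)))) ≈ Add(9.0000, Mul(-3.9276, I)))
Pow(Add(Z, C), Rational(1, 2)) = Pow(Add(Add(9, Mul(Rational(-3, 563), I, Pow(543295, Rational(1, 2)))), -621950), Rational(1, 2)) = Pow(Add(-621941, Mul(Rational(-3, 563), I, Pow(543295, Rational(1, 2)))), Rational(1, 2))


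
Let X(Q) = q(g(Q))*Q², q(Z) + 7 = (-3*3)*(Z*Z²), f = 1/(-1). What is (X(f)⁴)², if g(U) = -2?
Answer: 318644812890625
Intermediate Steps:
f = -1
q(Z) = -7 - 9*Z³ (q(Z) = -7 + (-3*3)*(Z*Z²) = -7 - 9*Z³)
X(Q) = 65*Q² (X(Q) = (-7 - 9*(-2)³)*Q² = (-7 - 9*(-8))*Q² = (-7 + 72)*Q² = 65*Q²)
(X(f)⁴)² = ((65*(-1)²)⁴)² = ((65*1)⁴)² = (65⁴)² = 17850625² = 318644812890625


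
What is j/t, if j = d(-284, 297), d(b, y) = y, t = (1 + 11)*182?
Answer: 99/728 ≈ 0.13599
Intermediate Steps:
t = 2184 (t = 12*182 = 2184)
j = 297
j/t = 297/2184 = 297*(1/2184) = 99/728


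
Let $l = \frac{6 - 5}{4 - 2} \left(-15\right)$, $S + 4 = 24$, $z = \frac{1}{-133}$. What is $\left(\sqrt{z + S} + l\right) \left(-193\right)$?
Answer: $\frac{2895}{2} - \frac{193 \sqrt{353647}}{133} \approx 584.54$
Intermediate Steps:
$z = - \frac{1}{133} \approx -0.0075188$
$S = 20$ ($S = -4 + 24 = 20$)
$l = - \frac{15}{2}$ ($l = 1 \cdot \frac{1}{2} \left(-15\right) = \frac{1}{2} \left(-15\right) = - \frac{15}{2} \approx -7.5$)
$\left(\sqrt{z + S} + l\right) \left(-193\right) = \left(\sqrt{- \frac{1}{133} + 20} - \frac{15}{2}\right) \left(-193\right) = \left(\sqrt{\frac{2659}{133}} - \frac{15}{2}\right) \left(-193\right) = \left(\frac{\sqrt{353647}}{133} - \frac{15}{2}\right) \left(-193\right) = \left(- \frac{15}{2} + \frac{\sqrt{353647}}{133}\right) \left(-193\right) = \frac{2895}{2} - \frac{193 \sqrt{353647}}{133}$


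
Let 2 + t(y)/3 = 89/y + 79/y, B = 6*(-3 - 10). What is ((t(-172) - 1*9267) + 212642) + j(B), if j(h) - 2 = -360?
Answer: 8729347/43 ≈ 2.0301e+5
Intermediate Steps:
B = -78 (B = 6*(-13) = -78)
j(h) = -358 (j(h) = 2 - 360 = -358)
t(y) = -6 + 504/y (t(y) = -6 + 3*(89/y + 79/y) = -6 + 3*(168/y) = -6 + 504/y)
((t(-172) - 1*9267) + 212642) + j(B) = (((-6 + 504/(-172)) - 1*9267) + 212642) - 358 = (((-6 + 504*(-1/172)) - 9267) + 212642) - 358 = (((-6 - 126/43) - 9267) + 212642) - 358 = ((-384/43 - 9267) + 212642) - 358 = (-398865/43 + 212642) - 358 = 8744741/43 - 358 = 8729347/43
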